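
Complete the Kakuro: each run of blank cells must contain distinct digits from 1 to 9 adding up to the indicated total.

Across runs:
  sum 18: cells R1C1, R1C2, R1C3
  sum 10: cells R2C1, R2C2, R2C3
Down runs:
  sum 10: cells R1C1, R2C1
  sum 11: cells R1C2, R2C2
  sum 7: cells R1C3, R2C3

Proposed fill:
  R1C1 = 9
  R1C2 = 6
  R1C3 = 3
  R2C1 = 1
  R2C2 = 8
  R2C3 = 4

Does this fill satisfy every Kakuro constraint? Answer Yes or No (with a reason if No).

No — the across run R2C1–R2C3 sums to 13, not 10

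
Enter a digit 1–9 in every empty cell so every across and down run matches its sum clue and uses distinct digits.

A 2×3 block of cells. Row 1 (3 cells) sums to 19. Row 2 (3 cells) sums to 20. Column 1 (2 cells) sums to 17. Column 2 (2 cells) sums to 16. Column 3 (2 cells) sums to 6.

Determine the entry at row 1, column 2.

9

17 in 2 cells must be {8,9}; 16 in 2 cells must be {7,9}.
Nothing is forced directly, so branch on (2,3), whose candidates are 4 or 5. If (2,3) = 5: then (1,3) would have to be in {2,3,4,5,6,7,8,9} for the 19 across but in {1} for the 6 down — contradiction. So (2,3) = 4.
(1,3) = 6 − 4 = 2 completes the 6 down.
Given what's placed, (2,1) must be 9 to fit the 20 across and 17 down.
(2,2) = 20 − 13 = 7 completes the 20 across.
(1,1) = 17 − 9 = 8 completes the 17 down.
(1,2) = 19 − 10 = 9 completes the 19 across.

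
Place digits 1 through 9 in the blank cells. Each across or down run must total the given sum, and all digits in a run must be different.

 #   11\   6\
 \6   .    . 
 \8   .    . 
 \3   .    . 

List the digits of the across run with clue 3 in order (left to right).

2 1

3 in 2 cells must be {1,2}; 6 in 3 cells must be {1,2,3}.
Nothing is forced directly, so branch on R1C2, whose candidates are 1 or 2. If R1C2 = 1: that forces R1C1 = 5, R2C1 = 2, after which R2C2 would have to be in {6} for the 8 across but in {2,3} for the 6 down — contradiction. So R1C2 = 2.
R1C1 = 6 − 2 = 4 completes the 6 across.
Given what's placed, R3C2 must be 1 to fit the 3 across and 6 down.
R2C2 = 6 − 3 = 3 completes the 6 down.
R3C1 = 3 − 1 = 2 completes the 3 across.
R2C1 = 8 − 3 = 5 completes the 8 across.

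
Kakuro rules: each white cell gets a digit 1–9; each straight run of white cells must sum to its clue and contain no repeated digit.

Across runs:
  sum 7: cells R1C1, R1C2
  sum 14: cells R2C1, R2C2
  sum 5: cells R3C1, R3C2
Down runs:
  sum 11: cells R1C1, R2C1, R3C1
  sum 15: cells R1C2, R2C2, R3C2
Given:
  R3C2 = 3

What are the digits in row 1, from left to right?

3 4

R3C1 = 5 − 3 = 2 completes the 5 across.
No cell is forced outright now. R1C2 can only be 4 or 5 (the digits allowed by both its 7 across and its 15 down). If R1C2 = 5: then R1C1 would have to be in {2} for the 7 across but in {1,3,4,5,6,8} for the 11 down — contradiction. So R1C2 = 4.
R1C1 = 7 − 4 = 3 completes the 7 across.
R2C1 = 11 − 5 = 6 completes the 11 down.
R2C2 = 14 − 6 = 8 completes the 14 across.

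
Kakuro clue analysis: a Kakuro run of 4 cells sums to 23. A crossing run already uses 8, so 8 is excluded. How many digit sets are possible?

4

4 distinct digits from 1–9 sum between 10 and 30.
Dropping sets that contain 8.
Enumerating: {1,6,7,9}, {2,5,7,9}, {3,4,7,9}, {3,5,6,9}.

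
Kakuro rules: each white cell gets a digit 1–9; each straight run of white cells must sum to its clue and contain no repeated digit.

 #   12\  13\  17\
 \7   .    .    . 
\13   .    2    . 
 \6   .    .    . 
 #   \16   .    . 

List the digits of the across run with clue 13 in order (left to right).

7 in 3 cells must be {1,2,4}; 6 in 3 cells must be {1,2,3}; 16 in 2 cells must be {7,9}.
Given what's placed, R4C2 must be 7 to fit the 16 across and 13 down.
R4C3 = 16 − 7 = 9 completes the 16 across.
R1C2 = 1: the only remaining digit allowed by both the 7 across and the 13 down.
R3C2 = 13 − 10 = 3 completes the 13 down.
Nothing is forced directly, so branch on R3C3, whose candidates are 1 or 2. If R3C3 = 2: then R1C3 would have to be in {2,4} for the 7 across but in {1,5} for the 17 down — contradiction. So R3C3 = 1.
R3C1 = 6 − 4 = 2 completes the 6 across.
Given what's placed, R1C1 must be 4 to fit the 7 across and 12 down.
R1C3 = 7 − 5 = 2 completes the 7 across.
R2C1 = 12 − 6 = 6 completes the 12 down.
R2C3 = 13 − 8 = 5 completes the 13 across.

6 2 5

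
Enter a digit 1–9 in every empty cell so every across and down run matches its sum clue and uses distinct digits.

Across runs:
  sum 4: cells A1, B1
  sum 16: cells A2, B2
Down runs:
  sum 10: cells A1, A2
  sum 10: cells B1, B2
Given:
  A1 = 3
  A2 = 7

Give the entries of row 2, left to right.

4 in 2 cells must be {1,3}; 16 in 2 cells must be {7,9}.
B1 = 4 − 3 = 1 completes the 4 across.
B2 = 16 − 7 = 9 completes the 16 across.

7, 9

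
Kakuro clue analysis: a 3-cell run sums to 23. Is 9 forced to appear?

Yes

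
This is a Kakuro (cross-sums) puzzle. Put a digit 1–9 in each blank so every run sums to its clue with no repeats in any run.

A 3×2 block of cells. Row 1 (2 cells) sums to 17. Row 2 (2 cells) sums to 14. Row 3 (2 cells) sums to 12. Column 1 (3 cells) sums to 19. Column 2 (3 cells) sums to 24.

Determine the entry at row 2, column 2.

8

17 in 2 cells must be {8,9}; 24 in 3 cells must be {7,8,9}.
Nothing is forced directly, so branch on (1,1), whose candidates are 8 or 9. If (1,1) = 9: that forces (1,2) = 8, (2,2) = 9, (3,2) = 7, after which (2,1) would have to be in {5} for the 14 across but in {2,3,4,6,7,8} for the 19 down — contradiction. So (1,1) = 8.
(1,2) = 17 − 8 = 9 completes the 17 across.
Given what's placed, (2,2) must be 8 to fit the 14 across and 24 down.
(3,2) = 24 − 17 = 7 completes the 24 down.
(2,1) = 14 − 8 = 6 completes the 14 across.
(3,1) = 12 − 7 = 5 completes the 12 across.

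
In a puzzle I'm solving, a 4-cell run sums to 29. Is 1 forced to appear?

The only way to make 29 from 4 distinct digits is {5,7,8,9}, which does not contain 1.

No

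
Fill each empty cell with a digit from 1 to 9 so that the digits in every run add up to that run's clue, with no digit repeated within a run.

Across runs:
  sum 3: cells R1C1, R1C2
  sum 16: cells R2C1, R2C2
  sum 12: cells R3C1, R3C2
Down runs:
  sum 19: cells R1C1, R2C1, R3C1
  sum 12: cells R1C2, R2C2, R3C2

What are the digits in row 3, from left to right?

8 4

3 in 2 cells must be {1,2}; 16 in 2 cells must be {7,9}.
The 3 across and the 19 down share only 2, so R1C1 = 2.
R1C2 = 3 − 2 = 1 completes the 3 across.
Given what's placed, R2C1 must be 9 to fit the 16 across and 19 down.
R2C2 = 16 − 9 = 7 completes the 16 across.
R3C1 = 19 − 11 = 8 completes the 19 down.
R3C2 = 12 − 8 = 4 completes the 12 across.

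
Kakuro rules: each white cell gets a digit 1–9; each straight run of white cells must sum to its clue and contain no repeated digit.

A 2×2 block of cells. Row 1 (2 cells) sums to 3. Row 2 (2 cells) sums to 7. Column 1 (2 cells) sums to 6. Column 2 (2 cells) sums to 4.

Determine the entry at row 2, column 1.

3 in 2 cells must be {1,2}; 4 in 2 cells must be {1,3}.
The 3 across and the 4 down share only 1, so (1,2) = 1.
(2,2) = 4 − 1 = 3 completes the 4 down.
(1,1) = 3 − 1 = 2 completes the 3 across.
(2,1) = 7 − 3 = 4 completes the 7 across.

4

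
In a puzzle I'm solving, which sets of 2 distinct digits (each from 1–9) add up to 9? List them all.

{1,8}; {2,7}; {3,6}; {4,5}

2 distinct digits from 1–9 sum between 3 and 17.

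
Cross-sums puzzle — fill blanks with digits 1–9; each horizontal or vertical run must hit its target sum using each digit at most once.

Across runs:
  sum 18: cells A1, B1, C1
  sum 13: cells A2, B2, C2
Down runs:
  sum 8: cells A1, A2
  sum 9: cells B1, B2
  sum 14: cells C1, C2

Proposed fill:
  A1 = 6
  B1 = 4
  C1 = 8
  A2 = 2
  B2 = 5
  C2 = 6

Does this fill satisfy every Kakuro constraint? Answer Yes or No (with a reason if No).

Across: 6+4+8=18; 2+5+6=13. Down: 6+2=8; 4+5=9; 8+6=14. No digit repeats within any run.

Yes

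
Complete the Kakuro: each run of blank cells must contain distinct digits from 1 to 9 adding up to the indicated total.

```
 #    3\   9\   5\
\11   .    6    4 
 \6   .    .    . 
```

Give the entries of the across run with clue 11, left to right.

1 6 4

6 in 3 cells must be {1,2,3}; 3 in 2 cells must be {1,2}.
R1C1 = 11 − 10 = 1 completes the 11 across.
R2C1 = 3 − 1 = 2 completes the 3 down.
R2C2 = 9 − 6 = 3 completes the 9 down.
R2C3 = 6 − 5 = 1 completes the 6 across.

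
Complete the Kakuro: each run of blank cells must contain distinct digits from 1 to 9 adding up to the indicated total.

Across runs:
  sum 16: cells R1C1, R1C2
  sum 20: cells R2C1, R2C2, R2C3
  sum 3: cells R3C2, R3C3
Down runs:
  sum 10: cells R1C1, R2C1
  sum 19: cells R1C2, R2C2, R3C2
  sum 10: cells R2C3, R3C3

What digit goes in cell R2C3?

9

16 in 2 cells must be {7,9}; 3 in 2 cells must be {1,2}.
The 3 across and the 19 down share only 2, so R3C2 = 2.
R3C3 = 3 − 2 = 1 completes the 3 across.
R1C2 = 9: the only remaining digit allowed by both the 16 across and the 19 down.
R2C2 = 19 − 11 = 8 completes the 19 down.
R2C3 = 10 − 1 = 9 completes the 10 down.
R1C1 = 16 − 9 = 7 completes the 16 across.
R2C1 = 20 − 17 = 3 completes the 20 across.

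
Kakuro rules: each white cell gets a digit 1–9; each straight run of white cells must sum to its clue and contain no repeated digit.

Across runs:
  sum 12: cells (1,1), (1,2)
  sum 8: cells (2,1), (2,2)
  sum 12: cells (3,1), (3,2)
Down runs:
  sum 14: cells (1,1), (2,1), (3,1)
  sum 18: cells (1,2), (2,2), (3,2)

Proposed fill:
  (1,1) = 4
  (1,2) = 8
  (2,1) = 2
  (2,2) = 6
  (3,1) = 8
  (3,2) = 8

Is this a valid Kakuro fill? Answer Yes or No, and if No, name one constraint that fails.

No — the across run (3,1)–(3,2) sums to 16, not 12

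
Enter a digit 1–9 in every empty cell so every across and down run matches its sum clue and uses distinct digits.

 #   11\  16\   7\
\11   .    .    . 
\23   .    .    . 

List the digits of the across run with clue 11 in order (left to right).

23 in 3 cells must be {6,8,9}; 16 in 2 cells must be {7,9}.
The 11 across and the 16 down share only 7, so R1C2 = 7.
R2C2 = 16 − 7 = 9 completes the 16 down.
Given what's placed, R2C3 must be 6 to fit the 23 across and 7 down.
R1C1 = 3: the only remaining digit allowed by both the 11 across and the 11 down.
R1C3 = 11 − 10 = 1 completes the 11 across.
R2C1 = 23 − 15 = 8 completes the 23 across.

3 7 1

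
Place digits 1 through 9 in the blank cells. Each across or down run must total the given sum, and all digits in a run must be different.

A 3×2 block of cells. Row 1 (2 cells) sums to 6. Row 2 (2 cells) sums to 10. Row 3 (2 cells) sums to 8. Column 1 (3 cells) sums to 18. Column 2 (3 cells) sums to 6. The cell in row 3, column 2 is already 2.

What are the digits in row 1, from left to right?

5, 1

6 in 3 cells must be {1,2,3}.
(1,2) = 1: the only remaining digit allowed by both the 6 across and the 6 down.
(2,2) = 6 − 3 = 3 completes the 6 down.
(3,1) = 8 − 2 = 6 completes the 8 across.
(1,1) = 6 − 1 = 5 completes the 6 across.
(2,1) = 10 − 3 = 7 completes the 10 across.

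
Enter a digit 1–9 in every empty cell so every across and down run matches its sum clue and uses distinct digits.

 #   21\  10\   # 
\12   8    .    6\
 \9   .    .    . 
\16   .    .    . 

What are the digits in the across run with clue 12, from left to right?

8, 4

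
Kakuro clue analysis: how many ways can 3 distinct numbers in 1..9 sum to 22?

2

3 distinct digits from 1–9 sum between 6 and 24.
Enumerating: {5,8,9}, {6,7,9}.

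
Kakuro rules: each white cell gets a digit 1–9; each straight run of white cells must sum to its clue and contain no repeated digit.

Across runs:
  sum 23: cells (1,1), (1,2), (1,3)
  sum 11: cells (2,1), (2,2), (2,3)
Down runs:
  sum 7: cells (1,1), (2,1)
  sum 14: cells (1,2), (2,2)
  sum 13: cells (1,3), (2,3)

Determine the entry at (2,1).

1

23 in 3 cells must be {6,8,9}.
The 23 across and the 7 down share only 6, so (1,1) = 6.
(2,1) = 7 − 6 = 1 completes the 7 down.
Nothing is forced directly, so branch on (2,2), whose candidates are 6 or 8. If (2,2) = 8: then (1,2) would have to be in {8,9} for the 23 across but in {6} for the 14 down — contradiction. So (2,2) = 6.
(1,2) = 14 − 6 = 8 completes the 14 down.
(1,3) = 23 − 14 = 9 completes the 23 across.
(2,3) = 11 − 7 = 4 completes the 11 across.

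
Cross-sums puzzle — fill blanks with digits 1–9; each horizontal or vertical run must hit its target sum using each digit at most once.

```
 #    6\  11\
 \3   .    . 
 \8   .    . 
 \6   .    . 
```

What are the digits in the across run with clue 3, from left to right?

3 in 2 cells must be {1,2}; 6 in 3 cells must be {1,2,3}.
Nothing is forced directly, so branch on R1C1, whose candidates are 1 or 2. If R1C1 = 2: that forces R1C2 = 1, R3C1 = 1, after which R3C2 would have to be in {5} for the 6 across but in {2,3,4,6,7,8} for the 11 down — contradiction. So R1C1 = 1.
R1C2 = 3 − 1 = 2 completes the 3 across.
Given what's placed, R3C1 must be 2 to fit the 6 across and 6 down.
R3C2 = 6 − 2 = 4 completes the 6 across.
R2C1 = 6 − 3 = 3 completes the 6 down.
R2C2 = 8 − 3 = 5 completes the 8 across.

1, 2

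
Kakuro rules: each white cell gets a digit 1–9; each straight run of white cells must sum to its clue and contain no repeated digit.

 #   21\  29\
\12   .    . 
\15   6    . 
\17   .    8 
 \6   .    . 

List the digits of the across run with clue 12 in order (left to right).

17 in 2 cells must be {8,9}; 29 in 4 cells must be {5,7,8,9}.
R2C2 = 15 − 6 = 9 completes the 15 across.
R3C1 = 17 − 8 = 9 completes the 17 across.
R4C2 = 5: the only remaining digit allowed by both the 6 across and the 29 down.
R1C2 = 29 − 22 = 7 completes the 29 down.
R4C1 = 6 − 5 = 1 completes the 6 across.
R1C1 = 12 − 7 = 5 completes the 12 across.

5 7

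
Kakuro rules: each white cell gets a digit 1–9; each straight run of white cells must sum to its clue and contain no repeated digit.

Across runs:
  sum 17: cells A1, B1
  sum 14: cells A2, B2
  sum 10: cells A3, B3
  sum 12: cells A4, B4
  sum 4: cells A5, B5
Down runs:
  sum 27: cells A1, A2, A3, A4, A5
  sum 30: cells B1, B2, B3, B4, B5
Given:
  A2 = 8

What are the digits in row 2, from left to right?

17 in 2 cells must be {8,9}; 4 in 2 cells must be {1,3}.
Given what's placed, A1 must be 9 to fit the 17 across and 27 down.
B1 = 17 − 9 = 8 completes the 17 across.
B2 = 14 − 8 = 6 completes the 14 across.

8 6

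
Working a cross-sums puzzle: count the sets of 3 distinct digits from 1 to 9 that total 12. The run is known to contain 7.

3 distinct digits from 1–9 sum between 6 and 24.
Keeping only sets containing 7.
Enumerating: {1,4,7}, {2,3,7}.

2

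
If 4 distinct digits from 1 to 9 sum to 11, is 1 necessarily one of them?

The only way to make 11 from 4 distinct digits is {1,2,3,5}, which contains 1.

Yes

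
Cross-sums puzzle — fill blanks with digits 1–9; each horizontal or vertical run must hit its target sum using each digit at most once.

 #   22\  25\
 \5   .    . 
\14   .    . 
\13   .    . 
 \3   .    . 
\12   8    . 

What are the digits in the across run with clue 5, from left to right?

2, 3

3 in 2 cells must be {1,2}.
R5C2 = 12 − 8 = 4 completes the 12 across.
Nothing is forced directly, so branch on R4C1, whose candidates are 1 or 2. If R4C1 = 2: that forces R4C2 = 1, R1C2 = 3, after which R1C1 would have to be in {2} for the 5 across but in {1,3,4,5,6,7} for the 22 down — contradiction. So R4C1 = 1.
R4C2 = 3 − 1 = 2 completes the 3 across.
Given what's placed, R1C2 must be 3 to fit the 5 across and 25 down.
Given what's placed, R2C2 must be 9 to fit the 14 across and 25 down.
R3C2 = 25 − 18 = 7 completes the 25 down.
R1C1 = 5 − 3 = 2 completes the 5 across.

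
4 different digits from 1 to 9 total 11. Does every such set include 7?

The only way to make 11 from 4 distinct digits is {1,2,3,5}, which does not contain 7.

No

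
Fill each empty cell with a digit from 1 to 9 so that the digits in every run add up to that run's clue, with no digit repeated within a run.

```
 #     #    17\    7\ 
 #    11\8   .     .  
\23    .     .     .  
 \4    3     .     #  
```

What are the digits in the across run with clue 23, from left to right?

8 9 6

23 in 3 cells must be {6,8,9}; 4 in 2 cells must be {1,3}.
R2C1 = 11 − 3 = 8 completes the 11 down.
Given what's placed, R2C3 must be 6 to fit the 23 across and 7 down.
R3C2 = 4 − 3 = 1 completes the 4 across.
Given what's placed, R1C2 must be 7 to fit the 8 across and 17 down.
R1C3 = 8 − 7 = 1 completes the 8 across.
R2C2 = 23 − 14 = 9 completes the 23 across.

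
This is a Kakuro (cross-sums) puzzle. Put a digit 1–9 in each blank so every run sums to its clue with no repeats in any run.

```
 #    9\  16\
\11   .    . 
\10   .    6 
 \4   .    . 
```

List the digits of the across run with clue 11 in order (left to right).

2 9

4 in 2 cells must be {1,3}.
R2C1 = 10 − 6 = 4 completes the 10 across.
Given what's placed, R3C1 must be 3 to fit the 4 across and 9 down.
R3C2 = 4 − 3 = 1 completes the 4 across.
R1C1 = 9 − 7 = 2 completes the 9 down.
R1C2 = 11 − 2 = 9 completes the 11 across.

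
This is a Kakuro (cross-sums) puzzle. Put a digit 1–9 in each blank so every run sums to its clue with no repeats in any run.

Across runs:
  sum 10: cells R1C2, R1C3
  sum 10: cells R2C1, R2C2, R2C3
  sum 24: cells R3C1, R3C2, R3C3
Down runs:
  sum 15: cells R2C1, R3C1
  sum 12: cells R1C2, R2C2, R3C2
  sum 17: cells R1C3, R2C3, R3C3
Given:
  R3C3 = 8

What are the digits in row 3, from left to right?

9, 7, 8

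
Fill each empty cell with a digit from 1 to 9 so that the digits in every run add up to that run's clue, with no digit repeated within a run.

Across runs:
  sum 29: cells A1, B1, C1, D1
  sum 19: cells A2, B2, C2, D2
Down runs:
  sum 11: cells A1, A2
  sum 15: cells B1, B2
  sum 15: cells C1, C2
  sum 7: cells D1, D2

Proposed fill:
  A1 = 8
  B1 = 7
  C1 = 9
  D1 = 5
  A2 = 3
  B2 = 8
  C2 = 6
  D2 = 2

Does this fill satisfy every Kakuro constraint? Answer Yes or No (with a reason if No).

Across: 8+7+9+5=29; 3+8+6+2=19. Down: 8+3=11; 7+8=15; 9+6=15; 5+2=7. No digit repeats within any run.

Yes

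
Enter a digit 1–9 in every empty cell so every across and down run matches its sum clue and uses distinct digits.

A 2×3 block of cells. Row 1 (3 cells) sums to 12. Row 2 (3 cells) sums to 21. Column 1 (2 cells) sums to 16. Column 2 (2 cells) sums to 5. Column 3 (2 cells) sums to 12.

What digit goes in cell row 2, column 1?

16 in 2 cells must be {7,9}.
The 21 across and the 5 down share only 4, so (2,2) = 4.
(1,2) = 5 − 4 = 1 completes the 5 down.
Given what's placed, (2,1) must be 9 to fit the 21 across and 16 down.
(2,3) = 21 − 13 = 8 completes the 21 across.
(1,1) = 16 − 9 = 7 completes the 16 down.
(1,3) = 12 − 8 = 4 completes the 12 across.

9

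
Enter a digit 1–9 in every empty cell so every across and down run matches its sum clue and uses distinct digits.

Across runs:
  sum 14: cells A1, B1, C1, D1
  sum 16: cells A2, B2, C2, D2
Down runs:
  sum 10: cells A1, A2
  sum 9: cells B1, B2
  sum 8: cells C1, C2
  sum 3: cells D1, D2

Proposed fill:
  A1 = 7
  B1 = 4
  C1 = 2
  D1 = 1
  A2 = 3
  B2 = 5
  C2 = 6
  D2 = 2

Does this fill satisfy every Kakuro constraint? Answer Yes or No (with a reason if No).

Yes

Across: 7+4+2+1=14; 3+5+6+2=16. Down: 7+3=10; 4+5=9; 2+6=8; 1+2=3. No digit repeats within any run.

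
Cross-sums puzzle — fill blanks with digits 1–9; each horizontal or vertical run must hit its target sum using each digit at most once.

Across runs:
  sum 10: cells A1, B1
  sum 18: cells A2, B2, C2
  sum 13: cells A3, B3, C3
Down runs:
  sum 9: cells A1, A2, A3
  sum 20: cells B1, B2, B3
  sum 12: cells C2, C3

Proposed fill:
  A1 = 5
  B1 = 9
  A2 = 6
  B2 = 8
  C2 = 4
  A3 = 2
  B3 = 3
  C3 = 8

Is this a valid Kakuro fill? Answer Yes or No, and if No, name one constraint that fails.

No — the down run A1–A3 sums to 13, not 9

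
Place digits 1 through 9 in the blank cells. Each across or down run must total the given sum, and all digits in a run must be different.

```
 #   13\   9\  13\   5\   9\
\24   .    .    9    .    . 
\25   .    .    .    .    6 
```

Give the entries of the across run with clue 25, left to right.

7, 5, 4, 3, 6

R1C5 = 9 − 6 = 3 completes the 9 down.
R2C3 = 13 − 9 = 4 completes the 13 down.
Nothing is forced directly, so branch on R1C4, whose candidates are 1 or 2 or 4. If R1C4 = 1: then R2C4 would have to be in {1,2,3,5,7,8,9} for the 25 across but in {4} for the 5 down — contradiction. If R1C4 = 4: that forces R2C4 = 1, R2C2 = 5, after which R1C2 would have to be in {1,2,6,7} for the 24 across but in {4} for the 9 down — contradiction. So R1C4 = 2.
R2C4 = 5 − 2 = 3 completes the 5 down.
Nothing is forced directly, so branch on R2C1, whose candidates are 5 or 7. If R2C1 = 5: then R1C1 would have to be in {4,6} for the 24 across but in {8} for the 13 down — contradiction. So R2C1 = 7.
R1C1 = 13 − 7 = 6 completes the 13 down.
R1C2 = 24 − 20 = 4 completes the 24 across.
R2C2 = 25 − 20 = 5 completes the 25 across.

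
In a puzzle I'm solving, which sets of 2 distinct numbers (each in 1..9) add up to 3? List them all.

2 distinct digits from 1–9 sum between 3 and 17.
Only one set works: {1,2}.

{1,2}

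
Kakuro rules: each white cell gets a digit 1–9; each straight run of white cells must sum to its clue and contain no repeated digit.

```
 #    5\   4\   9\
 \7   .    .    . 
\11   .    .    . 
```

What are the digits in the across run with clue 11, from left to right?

1, 3, 7

7 in 3 cells must be {1,2,4}; 4 in 2 cells must be {1,3}.
The 7 across and the 4 down share only 1, so R1C2 = 1.
R2C2 = 4 − 1 = 3 completes the 4 down.
Nothing is forced directly, so branch on R2C1, whose candidates are 1 or 2. If R2C1 = 2: then R1C1 would have to be in {2,4} for the 7 across but in {3} for the 5 down — contradiction. So R2C1 = 1.
R1C1 = 5 − 1 = 4 completes the 5 down.
R1C3 = 7 − 5 = 2 completes the 7 across.
R2C3 = 11 − 4 = 7 completes the 11 across.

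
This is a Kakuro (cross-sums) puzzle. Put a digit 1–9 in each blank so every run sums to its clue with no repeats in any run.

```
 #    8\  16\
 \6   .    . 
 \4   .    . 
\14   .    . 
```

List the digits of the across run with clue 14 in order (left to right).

5 9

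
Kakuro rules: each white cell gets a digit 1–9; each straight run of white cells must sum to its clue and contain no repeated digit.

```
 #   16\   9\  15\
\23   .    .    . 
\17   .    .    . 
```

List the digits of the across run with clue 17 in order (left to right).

7 1 9

23 in 3 cells must be {6,8,9}; 16 in 2 cells must be {7,9}.
The 23 across and the 16 down share only 9, so R1C1 = 9.
R2C1 = 16 − 9 = 7 completes the 16 down.
Nothing is forced directly, so branch on R1C2, whose candidates are 6 or 8. If R1C2 = 6: that forces R1C3 = 8, after which R2C2 would have to be in {1,2,4,6,8,9} for the 17 across but in {3} for the 9 down — contradiction. So R1C2 = 8.
R1C3 = 23 − 17 = 6 completes the 23 across.
R2C2 = 9 − 8 = 1 completes the 9 down.
R2C3 = 17 − 8 = 9 completes the 17 across.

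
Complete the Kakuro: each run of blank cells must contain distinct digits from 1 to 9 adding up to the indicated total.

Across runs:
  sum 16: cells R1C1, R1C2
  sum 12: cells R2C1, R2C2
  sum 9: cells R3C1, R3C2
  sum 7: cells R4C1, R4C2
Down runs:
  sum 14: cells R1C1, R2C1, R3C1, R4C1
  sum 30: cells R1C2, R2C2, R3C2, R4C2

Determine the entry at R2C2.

8

16 in 2 cells must be {7,9}; 30 in 4 cells must be {6,7,8,9}.
Only 7 fits R1C1 under both its across sum 16 and down sum 14.
R1C2 = 16 − 7 = 9 completes the 16 across.
Given what's placed, R2C1 must be 4 to fit the 12 across and 14 down.
R2C2 = 12 − 4 = 8 completes the 12 across.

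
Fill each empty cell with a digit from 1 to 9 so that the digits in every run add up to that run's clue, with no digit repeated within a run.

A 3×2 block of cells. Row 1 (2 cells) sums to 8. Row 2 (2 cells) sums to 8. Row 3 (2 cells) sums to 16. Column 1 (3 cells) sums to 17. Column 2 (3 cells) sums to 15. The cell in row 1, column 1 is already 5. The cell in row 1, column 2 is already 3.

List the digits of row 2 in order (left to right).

16 in 2 cells must be {7,9}.
Given what's placed, (2,1) must be 3 to fit the 8 across and 17 down.
(2,2) = 8 − 3 = 5 completes the 8 across.
(3,1) = 17 − 8 = 9 completes the 17 down.
(3,2) = 16 − 9 = 7 completes the 16 across.

3 5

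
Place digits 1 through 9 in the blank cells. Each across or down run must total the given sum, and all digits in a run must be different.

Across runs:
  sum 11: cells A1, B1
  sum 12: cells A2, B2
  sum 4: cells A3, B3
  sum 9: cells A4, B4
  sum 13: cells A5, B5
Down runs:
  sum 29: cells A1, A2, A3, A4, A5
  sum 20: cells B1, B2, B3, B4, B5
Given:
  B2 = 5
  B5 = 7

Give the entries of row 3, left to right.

3 1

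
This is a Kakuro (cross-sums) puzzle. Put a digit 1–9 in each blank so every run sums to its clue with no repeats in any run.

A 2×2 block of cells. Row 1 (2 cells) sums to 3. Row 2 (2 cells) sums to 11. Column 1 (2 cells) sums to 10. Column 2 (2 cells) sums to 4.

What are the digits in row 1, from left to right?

3 in 2 cells must be {1,2}; 4 in 2 cells must be {1,3}.
The 3 across and the 4 down share only 1, so (1,2) = 1.
(2,2) = 4 − 1 = 3 completes the 4 down.
(1,1) = 3 − 1 = 2 completes the 3 across.
(2,1) = 11 − 3 = 8 completes the 11 across.

2 1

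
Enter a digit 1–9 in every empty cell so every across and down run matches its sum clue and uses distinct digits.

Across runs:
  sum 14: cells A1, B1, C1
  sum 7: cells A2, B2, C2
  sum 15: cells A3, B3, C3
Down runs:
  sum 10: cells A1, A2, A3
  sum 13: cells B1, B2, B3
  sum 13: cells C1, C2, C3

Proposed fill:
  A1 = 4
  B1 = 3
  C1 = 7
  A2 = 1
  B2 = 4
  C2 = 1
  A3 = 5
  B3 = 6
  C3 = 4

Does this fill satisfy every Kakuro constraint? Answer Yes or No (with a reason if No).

No — the across run A2–C2 sums to 6, not 7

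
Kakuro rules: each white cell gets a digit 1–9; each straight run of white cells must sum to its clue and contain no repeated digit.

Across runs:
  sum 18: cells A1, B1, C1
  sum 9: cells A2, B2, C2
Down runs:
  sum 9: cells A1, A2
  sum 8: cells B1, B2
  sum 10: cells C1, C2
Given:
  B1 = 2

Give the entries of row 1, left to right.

7 2 9

Given what's placed, A1 must be 7 to fit the 18 across and 9 down.
C1 = 18 − 9 = 9 completes the 18 across.
A2 = 9 − 7 = 2 completes the 9 down.
B2 = 8 − 2 = 6 completes the 8 down.
C2 = 9 − 8 = 1 completes the 9 across.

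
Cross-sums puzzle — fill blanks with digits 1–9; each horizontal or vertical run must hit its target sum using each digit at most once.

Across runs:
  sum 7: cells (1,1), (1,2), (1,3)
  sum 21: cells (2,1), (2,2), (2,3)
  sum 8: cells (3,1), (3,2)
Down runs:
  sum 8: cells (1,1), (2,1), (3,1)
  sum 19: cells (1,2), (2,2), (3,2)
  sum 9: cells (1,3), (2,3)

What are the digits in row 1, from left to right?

1 4 2

7 in 3 cells must be {1,2,4}.
Nothing is forced directly, so branch on (1,2), whose candidates are 2 or 4. If (1,2) = 2: then (3,2) would have to be in {1,2,3,5,6,7} for the 8 across but in {8,9} for the 19 down — contradiction. So (1,2) = 4.
Nothing is forced directly, so branch on (1,1), whose candidates are 1 or 2. If (1,1) = 2: that forces (1,3) = 1, (2,1) = 5, after which (2,3) would have to be in {7,9} for the 21 across but in {8} for the 9 down — contradiction. So (1,1) = 1.
(1,3) = 7 − 5 = 2 completes the 7 across.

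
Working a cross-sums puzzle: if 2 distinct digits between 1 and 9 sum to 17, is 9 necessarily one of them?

Yes

The only way to make 17 from 2 distinct digits is {8,9}, which contains 9.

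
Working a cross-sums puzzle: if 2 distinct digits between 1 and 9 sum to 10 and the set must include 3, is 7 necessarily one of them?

The only way to make 10 from 2 distinct digits under that restriction is {3,7}, which contains 7.

Yes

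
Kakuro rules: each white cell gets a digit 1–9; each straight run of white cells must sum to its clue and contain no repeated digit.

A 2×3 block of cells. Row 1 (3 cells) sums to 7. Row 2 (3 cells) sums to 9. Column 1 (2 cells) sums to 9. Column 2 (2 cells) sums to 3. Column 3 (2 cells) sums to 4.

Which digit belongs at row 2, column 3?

7 in 3 cells must be {1,2,4}; 3 in 2 cells must be {1,2}; 4 in 2 cells must be {1,3}.
The 7 across and the 4 down share only 1, so (1,3) = 1.
(2,3) = 4 − 1 = 3 completes the 4 down.
Given what's placed, (1,2) must be 2 to fit the 7 across and 3 down.
(2,2) = 3 − 2 = 1 completes the 3 down.
(1,1) = 7 − 3 = 4 completes the 7 across.
(2,1) = 9 − 4 = 5 completes the 9 across.

3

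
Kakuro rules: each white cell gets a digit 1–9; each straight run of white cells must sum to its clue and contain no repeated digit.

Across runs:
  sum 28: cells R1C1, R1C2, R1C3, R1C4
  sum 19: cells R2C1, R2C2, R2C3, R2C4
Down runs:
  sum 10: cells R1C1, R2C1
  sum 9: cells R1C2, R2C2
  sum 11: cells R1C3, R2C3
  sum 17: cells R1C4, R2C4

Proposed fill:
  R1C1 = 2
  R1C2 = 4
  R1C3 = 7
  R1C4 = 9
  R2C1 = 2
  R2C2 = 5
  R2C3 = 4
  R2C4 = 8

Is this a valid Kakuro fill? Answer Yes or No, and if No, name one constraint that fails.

No — the down run R1C1–R2C1 sums to 4, not 10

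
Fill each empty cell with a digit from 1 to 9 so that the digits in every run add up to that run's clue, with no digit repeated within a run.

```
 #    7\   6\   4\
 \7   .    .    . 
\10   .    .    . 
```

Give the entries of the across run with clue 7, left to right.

7 in 3 cells must be {1,2,4}; 4 in 2 cells must be {1,3}.
The 7 across and the 4 down share only 1, so R1C3 = 1.
R2C3 = 4 − 1 = 3 completes the 4 down.
Nothing is forced directly, so branch on R1C1, whose candidates are 2 or 4. If R1C1 = 4: that forces R1C2 = 2, after which R2C1 would have to be in {1,2,5,6} for the 10 across but in {3} for the 7 down — contradiction. So R1C1 = 2.
R1C2 = 7 − 3 = 4 completes the 7 across.
R2C1 = 7 − 2 = 5 completes the 7 down.
R2C2 = 10 − 8 = 2 completes the 10 across.

2, 4, 1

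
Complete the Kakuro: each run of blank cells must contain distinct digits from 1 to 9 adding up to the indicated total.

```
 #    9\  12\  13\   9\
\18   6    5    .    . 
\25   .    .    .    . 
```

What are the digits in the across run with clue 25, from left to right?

Given what's placed, R1C3 must be 4 to fit the 18 across and 13 down.
R1C4 = 18 − 15 = 3 completes the 18 across.
R2C1 = 9 − 6 = 3 completes the 9 down.
R2C2 = 12 − 5 = 7 completes the 12 down.
R2C3 = 13 − 4 = 9 completes the 13 down.
R2C4 = 25 − 19 = 6 completes the 25 across.

3 7 9 6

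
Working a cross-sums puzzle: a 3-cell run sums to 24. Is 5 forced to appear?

The only way to make 24 from 3 distinct digits is {7,8,9}, which does not contain 5.

No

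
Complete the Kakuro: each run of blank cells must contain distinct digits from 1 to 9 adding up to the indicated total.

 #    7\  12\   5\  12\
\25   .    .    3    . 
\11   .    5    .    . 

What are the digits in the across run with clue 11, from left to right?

1 5 2 3

11 in 4 cells must be {1,2,3,5}.
R1C2 = 12 − 5 = 7 completes the 12 down.
R1C4 = 9: the only remaining digit allowed by both the 25 across and the 12 down.
R2C3 = 5 − 3 = 2 completes the 5 down.
R2C4 = 12 − 9 = 3 completes the 12 down.
R1C1 = 25 − 19 = 6 completes the 25 across.
R2C1 = 11 − 10 = 1 completes the 11 across.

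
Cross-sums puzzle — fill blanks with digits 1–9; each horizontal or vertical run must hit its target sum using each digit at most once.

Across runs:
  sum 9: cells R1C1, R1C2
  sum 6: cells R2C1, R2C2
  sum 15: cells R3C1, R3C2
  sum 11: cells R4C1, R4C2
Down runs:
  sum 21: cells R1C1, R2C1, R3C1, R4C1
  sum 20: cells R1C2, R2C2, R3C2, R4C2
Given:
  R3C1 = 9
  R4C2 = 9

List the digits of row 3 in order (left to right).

9 6

R3C2 = 15 − 9 = 6 completes the 15 across.
R4C1 = 11 − 9 = 2 completes the 11 across.
R2C1 = 4: the only remaining digit allowed by both the 6 across and the 21 down.
R2C2 = 6 − 4 = 2 completes the 6 across.
R1C1 = 21 − 15 = 6 completes the 21 down.
R1C2 = 9 − 6 = 3 completes the 9 across.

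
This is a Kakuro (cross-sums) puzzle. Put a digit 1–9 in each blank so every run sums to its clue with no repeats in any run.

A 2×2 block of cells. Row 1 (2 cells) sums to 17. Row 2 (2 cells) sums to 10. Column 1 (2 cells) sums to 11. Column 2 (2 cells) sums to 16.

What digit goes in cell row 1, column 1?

17 in 2 cells must be {8,9}; 16 in 2 cells must be {7,9}.
The 17 across and the 16 down share only 9, so (1,2) = 9.
(2,2) = 16 − 9 = 7 completes the 16 down.
(1,1) = 17 − 9 = 8 completes the 17 across.
(2,1) = 10 − 7 = 3 completes the 10 across.

8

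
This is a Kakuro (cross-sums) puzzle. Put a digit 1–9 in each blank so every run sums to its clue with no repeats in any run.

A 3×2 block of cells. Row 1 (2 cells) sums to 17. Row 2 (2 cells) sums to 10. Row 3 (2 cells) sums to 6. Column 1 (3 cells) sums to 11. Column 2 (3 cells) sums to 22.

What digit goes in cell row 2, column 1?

17 in 2 cells must be {8,9}.
The 17 across and the 11 down share only 8, so (1,1) = 8.
(1,2) = 17 − 8 = 9 completes the 17 across.
Given what's placed, (3,2) must be 5 to fit the 6 across and 22 down.
(2,2) = 22 − 14 = 8 completes the 22 down.
(3,1) = 6 − 5 = 1 completes the 6 across.
(2,1) = 10 − 8 = 2 completes the 10 across.

2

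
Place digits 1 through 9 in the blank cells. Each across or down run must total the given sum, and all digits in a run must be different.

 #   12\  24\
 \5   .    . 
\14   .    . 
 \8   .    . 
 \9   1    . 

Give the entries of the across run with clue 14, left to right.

R4C2 = 9 − 1 = 8 completes the 9 across.
Nothing is forced directly, so branch on R2C1, whose candidates are 5 or 6. If R2C1 = 6: then R2C2 would have to be in {8} for the 14 across but in {1,2,3,4,5,6,7,9} for the 24 down — contradiction. So R2C1 = 5.
R2C2 = 14 − 5 = 9 completes the 14 across.
R3C1 = 2: the only remaining digit allowed by both the 8 across and the 12 down.
R3C2 = 8 − 2 = 6 completes the 8 across.
R1C1 = 12 − 8 = 4 completes the 12 down.
R1C2 = 5 − 4 = 1 completes the 5 across.

5 9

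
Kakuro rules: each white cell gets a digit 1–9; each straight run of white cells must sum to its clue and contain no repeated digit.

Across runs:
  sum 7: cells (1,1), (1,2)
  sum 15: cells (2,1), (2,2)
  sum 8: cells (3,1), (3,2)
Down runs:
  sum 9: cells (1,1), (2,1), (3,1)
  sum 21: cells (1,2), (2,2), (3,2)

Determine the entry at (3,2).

The 15 across and the 9 down share only 6, so (2,1) = 6.
(2,2) = 15 − 6 = 9 completes the 15 across.
Nothing is forced directly, so branch on (1,1), whose candidates are 1 or 2. If (1,1) = 1: then (1,2) would have to be in {6} for the 7 across but in {4,5,7,8} for the 21 down — contradiction. So (1,1) = 2.
(1,2) = 7 − 2 = 5 completes the 7 across.
(3,1) = 9 − 8 = 1 completes the 9 down.
(3,2) = 8 − 1 = 7 completes the 8 across.

7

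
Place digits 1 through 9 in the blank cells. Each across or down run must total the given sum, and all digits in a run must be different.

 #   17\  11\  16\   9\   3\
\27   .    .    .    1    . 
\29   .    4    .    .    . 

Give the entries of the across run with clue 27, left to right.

17 in 2 cells must be {8,9}; 16 in 2 cells must be {7,9}; 3 in 2 cells must be {1,2}.
R1C2 = 11 − 4 = 7 completes the 11 down.
Given what's placed, R1C3 must be 9 to fit the 27 across and 16 down.
R1C5 = 2: the only remaining digit allowed by both the 27 across and the 3 down.
R2C3 = 16 − 9 = 7 completes the 16 down.
R2C4 = 9 − 1 = 8 completes the 9 down.
R2C5 = 3 − 2 = 1 completes the 3 down.
R1C1 = 27 − 19 = 8 completes the 27 across.

8 7 9 1 2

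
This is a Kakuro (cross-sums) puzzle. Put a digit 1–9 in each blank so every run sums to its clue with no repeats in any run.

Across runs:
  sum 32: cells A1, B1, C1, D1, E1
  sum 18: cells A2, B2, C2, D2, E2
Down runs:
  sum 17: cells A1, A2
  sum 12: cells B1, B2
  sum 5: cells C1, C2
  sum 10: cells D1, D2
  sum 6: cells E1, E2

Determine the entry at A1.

9

17 in 2 cells must be {8,9}.
Only 8 fits A2 under both its across sum 18 and down sum 17.
A1 = 17 − 8 = 9 completes the 17 down.
Nothing is forced directly, so branch on B2, whose candidates are 3 or 4. If B2 = 3: then B1 would have to be in {2,3,4,5,6,7,8} for the 32 across but in {9} for the 12 down — contradiction. So B2 = 4.
B1 = 12 − 4 = 8 completes the 12 down.
No cell is forced outright now. E2 can only be 1 or 2 (the digits allowed by both its 18 across and its 6 down). If E2 = 2: that forces E1 = 4, after which C1 would have to be in {5,6} for the 32 across but in {1,2,3,4} for the 5 down — contradiction. So E2 = 1.
E1 = 6 − 1 = 5 completes the 6 down.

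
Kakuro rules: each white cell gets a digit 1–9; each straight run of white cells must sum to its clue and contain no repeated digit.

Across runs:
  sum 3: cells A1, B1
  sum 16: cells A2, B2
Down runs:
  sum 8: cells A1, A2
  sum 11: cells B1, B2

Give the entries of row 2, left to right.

7, 9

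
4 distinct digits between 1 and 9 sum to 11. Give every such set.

{1,2,3,5}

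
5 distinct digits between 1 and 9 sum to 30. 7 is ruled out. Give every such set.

{2,5,6,8,9}; {3,4,6,8,9}

5 distinct digits from 1–9 sum between 15 and 35.
Dropping sets that contain 7.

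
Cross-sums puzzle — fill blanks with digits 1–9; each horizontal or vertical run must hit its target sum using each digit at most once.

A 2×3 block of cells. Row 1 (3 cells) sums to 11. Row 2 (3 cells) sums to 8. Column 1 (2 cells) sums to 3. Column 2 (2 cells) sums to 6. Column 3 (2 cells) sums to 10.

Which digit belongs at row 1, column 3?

8

3 in 2 cells must be {1,2}.
Nothing is forced directly, so branch on (1,1), whose candidates are 1 or 2. If (1,1) = 1: that forces (2,1) = 2, (2,3) = 1, after which (1,3) would have to be in {2,3,4,6,7,8} for the 11 across but in {9} for the 10 down — contradiction. So (1,1) = 2.
(2,1) = 3 − 2 = 1 completes the 3 down.
Nothing is forced directly, so branch on (1,2), whose candidates are 1 or 4 or 5. If (1,2) = 4: then (1,3) would have to be in {5} for the 11 across but in {1,2,3,4,6,7,8,9} for the 10 down — contradiction. If (1,2) = 5: that forces (1,3) = 4, after which (2,2) would have to be in {2,3,4,5} for the 8 across but in {1} for the 6 down — contradiction. So (1,2) = 1.
(1,3) = 11 − 3 = 8 completes the 11 across.
(2,2) = 6 − 1 = 5 completes the 6 down.
(2,3) = 8 − 6 = 2 completes the 8 across.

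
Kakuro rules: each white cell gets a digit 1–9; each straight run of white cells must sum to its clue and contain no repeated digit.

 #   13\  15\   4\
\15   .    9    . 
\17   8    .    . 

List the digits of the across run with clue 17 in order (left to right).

4 in 2 cells must be {1,3}.
R1C1 = 13 − 8 = 5 completes the 13 down.
R1C3 = 15 − 14 = 1 completes the 15 across.
R2C2 = 15 − 9 = 6 completes the 15 down.
R2C3 = 17 − 14 = 3 completes the 17 across.

8, 6, 3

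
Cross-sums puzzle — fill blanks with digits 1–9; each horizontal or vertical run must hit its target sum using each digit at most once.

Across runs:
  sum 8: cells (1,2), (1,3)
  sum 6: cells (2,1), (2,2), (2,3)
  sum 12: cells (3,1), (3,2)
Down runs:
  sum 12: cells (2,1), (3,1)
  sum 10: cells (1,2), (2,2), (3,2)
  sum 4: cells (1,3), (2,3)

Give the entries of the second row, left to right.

6 in 3 cells must be {1,2,3}; 4 in 2 cells must be {1,3}.
The 6 across and the 12 down share only 3, so (2,1) = 3.
(2,3) = 1: the only remaining digit allowed by both the 6 across and the 4 down.
(3,1) = 12 − 3 = 9 completes the 12 down.
(3,2) = 12 − 9 = 3 completes the 12 across.
(1,3) = 4 − 1 = 3 completes the 4 down.
(2,2) = 6 − 4 = 2 completes the 6 across.
(1,2) = 8 − 3 = 5 completes the 8 across.

3 2 1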